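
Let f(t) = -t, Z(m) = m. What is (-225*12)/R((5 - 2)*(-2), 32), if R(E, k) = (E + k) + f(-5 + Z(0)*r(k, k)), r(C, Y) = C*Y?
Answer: -2700/31 ≈ -87.097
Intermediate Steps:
R(E, k) = 5 + E + k (R(E, k) = (E + k) - (-5 + 0*(k*k)) = (E + k) - (-5 + 0*k²) = (E + k) - (-5 + 0) = (E + k) - 1*(-5) = (E + k) + 5 = 5 + E + k)
(-225*12)/R((5 - 2)*(-2), 32) = (-225*12)/(5 + (5 - 2)*(-2) + 32) = -2700/(5 + 3*(-2) + 32) = -2700/(5 - 6 + 32) = -2700/31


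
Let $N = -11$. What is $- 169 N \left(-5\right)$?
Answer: $-9295$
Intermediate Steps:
$- 169 N \left(-5\right) = - 169 \left(\left(-11\right) \left(-5\right)\right) = \left(-169\right) 55 = -9295$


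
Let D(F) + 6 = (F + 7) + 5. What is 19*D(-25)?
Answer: -361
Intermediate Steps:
D(F) = 6 + F (D(F) = -6 + ((F + 7) + 5) = -6 + ((7 + F) + 5) = -6 + (12 + F) = 6 + F)
19*D(-25) = 19*(6 - 25) = 19*(-19) = -361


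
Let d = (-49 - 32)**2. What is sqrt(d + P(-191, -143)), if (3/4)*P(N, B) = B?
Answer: sqrt(57333)/3 ≈ 79.814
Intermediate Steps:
P(N, B) = 4*B/3
d = 6561 (d = (-81)**2 = 6561)
sqrt(d + P(-191, -143)) = sqrt(6561 + (4/3)*(-143)) = sqrt(6561 - 572/3) = sqrt(19111/3) = sqrt(57333)/3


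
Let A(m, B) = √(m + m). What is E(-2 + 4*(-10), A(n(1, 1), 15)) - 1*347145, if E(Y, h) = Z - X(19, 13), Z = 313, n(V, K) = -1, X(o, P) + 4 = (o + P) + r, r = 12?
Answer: -346872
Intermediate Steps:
X(o, P) = 8 + P + o (X(o, P) = -4 + ((o + P) + 12) = -4 + ((P + o) + 12) = -4 + (12 + P + o) = 8 + P + o)
A(m, B) = √2*√m (A(m, B) = √(2*m) = √2*√m)
E(Y, h) = 273 (E(Y, h) = 313 - (8 + 13 + 19) = 313 - 1*40 = 313 - 40 = 273)
E(-2 + 4*(-10), A(n(1, 1), 15)) - 1*347145 = 273 - 1*347145 = 273 - 347145 = -346872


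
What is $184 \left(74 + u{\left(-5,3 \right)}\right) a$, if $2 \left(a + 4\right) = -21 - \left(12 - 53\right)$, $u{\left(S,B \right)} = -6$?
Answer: $75072$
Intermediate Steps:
$a = 6$ ($a = -4 + \frac{-21 - \left(12 - 53\right)}{2} = -4 + \frac{-21 - -41}{2} = -4 + \frac{-21 + 41}{2} = -4 + \frac{1}{2} \cdot 20 = -4 + 10 = 6$)
$184 \left(74 + u{\left(-5,3 \right)}\right) a = 184 \left(74 - 6\right) 6 = 184 \cdot 68 \cdot 6 = 12512 \cdot 6 = 75072$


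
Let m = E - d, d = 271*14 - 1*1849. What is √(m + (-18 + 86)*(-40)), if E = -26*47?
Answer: 29*I*√7 ≈ 76.727*I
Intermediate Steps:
E = -1222
d = 1945 (d = 3794 - 1849 = 1945)
m = -3167 (m = -1222 - 1*1945 = -1222 - 1945 = -3167)
√(m + (-18 + 86)*(-40)) = √(-3167 + (-18 + 86)*(-40)) = √(-3167 + 68*(-40)) = √(-3167 - 2720) = √(-5887) = 29*I*√7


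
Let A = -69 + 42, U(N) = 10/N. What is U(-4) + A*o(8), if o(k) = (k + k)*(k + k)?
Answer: -13829/2 ≈ -6914.5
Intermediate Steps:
o(k) = 4*k² (o(k) = (2*k)*(2*k) = 4*k²)
A = -27
U(-4) + A*o(8) = 10/(-4) - 108*8² = 10*(-¼) - 108*64 = -5/2 - 27*256 = -5/2 - 6912 = -13829/2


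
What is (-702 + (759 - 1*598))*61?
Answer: -33001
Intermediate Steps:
(-702 + (759 - 1*598))*61 = (-702 + (759 - 598))*61 = (-702 + 161)*61 = -541*61 = -33001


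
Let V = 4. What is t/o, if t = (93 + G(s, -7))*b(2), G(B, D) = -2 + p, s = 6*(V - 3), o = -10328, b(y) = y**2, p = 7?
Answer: -49/1291 ≈ -0.037955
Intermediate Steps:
s = 6 (s = 6*(4 - 3) = 6*1 = 6)
G(B, D) = 5 (G(B, D) = -2 + 7 = 5)
t = 392 (t = (93 + 5)*2**2 = 98*4 = 392)
t/o = 392/(-10328) = 392*(-1/10328) = -49/1291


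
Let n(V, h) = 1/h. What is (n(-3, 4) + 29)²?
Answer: 13689/16 ≈ 855.56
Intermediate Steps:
(n(-3, 4) + 29)² = (1/4 + 29)² = (¼ + 29)² = (117/4)² = 13689/16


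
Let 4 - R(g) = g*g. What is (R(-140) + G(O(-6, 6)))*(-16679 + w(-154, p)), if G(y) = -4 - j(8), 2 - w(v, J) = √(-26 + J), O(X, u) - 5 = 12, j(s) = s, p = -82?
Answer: 327002616 + 117648*I*√3 ≈ 3.27e+8 + 2.0377e+5*I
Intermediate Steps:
O(X, u) = 17 (O(X, u) = 5 + 12 = 17)
w(v, J) = 2 - √(-26 + J)
R(g) = 4 - g² (R(g) = 4 - g*g = 4 - g²)
G(y) = -12 (G(y) = -4 - 1*8 = -4 - 8 = -12)
(R(-140) + G(O(-6, 6)))*(-16679 + w(-154, p)) = ((4 - 1*(-140)²) - 12)*(-16679 + (2 - √(-26 - 82))) = ((4 - 1*19600) - 12)*(-16679 + (2 - √(-108))) = ((4 - 19600) - 12)*(-16679 + (2 - 6*I*√3)) = (-19596 - 12)*(-16679 + (2 - 6*I*√3)) = -19608*(-16677 - 6*I*√3) = 327002616 + 117648*I*√3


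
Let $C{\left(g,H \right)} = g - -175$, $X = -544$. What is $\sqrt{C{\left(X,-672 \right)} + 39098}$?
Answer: $\sqrt{38729} \approx 196.8$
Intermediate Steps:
$C{\left(g,H \right)} = 175 + g$ ($C{\left(g,H \right)} = g + 175 = 175 + g$)
$\sqrt{C{\left(X,-672 \right)} + 39098} = \sqrt{\left(175 - 544\right) + 39098} = \sqrt{-369 + 39098} = \sqrt{38729}$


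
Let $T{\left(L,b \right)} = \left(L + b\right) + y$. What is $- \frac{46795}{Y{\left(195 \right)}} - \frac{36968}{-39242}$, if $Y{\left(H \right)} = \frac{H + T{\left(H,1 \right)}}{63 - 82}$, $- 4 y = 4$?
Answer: $\frac{3490467593}{1530438} \approx 2280.7$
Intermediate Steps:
$y = -1$ ($y = \left(- \frac{1}{4}\right) 4 = -1$)
$T{\left(L,b \right)} = -1 + L + b$ ($T{\left(L,b \right)} = \left(L + b\right) - 1 = -1 + L + b$)
$Y{\left(H \right)} = - \frac{2 H}{19}$ ($Y{\left(H \right)} = \frac{H + \left(-1 + H + 1\right)}{63 - 82} = \frac{H + H}{-19} = 2 H \left(- \frac{1}{19}\right) = - \frac{2 H}{19}$)
$- \frac{46795}{Y{\left(195 \right)}} - \frac{36968}{-39242} = - \frac{46795}{\left(- \frac{2}{19}\right) 195} - \frac{36968}{-39242} = - \frac{46795}{- \frac{390}{19}} - - \frac{18484}{19621} = \left(-46795\right) \left(- \frac{19}{390}\right) + \frac{18484}{19621} = \frac{177821}{78} + \frac{18484}{19621} = \frac{3490467593}{1530438}$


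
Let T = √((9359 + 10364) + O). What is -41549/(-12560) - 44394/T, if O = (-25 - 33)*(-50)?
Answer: 41549/12560 - 14798*√22623/7541 ≈ -291.85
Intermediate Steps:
O = 2900 (O = -58*(-50) = 2900)
T = √22623 (T = √((9359 + 10364) + 2900) = √(19723 + 2900) = √22623 ≈ 150.41)
-41549/(-12560) - 44394/T = -41549/(-12560) - 44394*√22623/22623 = -41549*(-1/12560) - 14798*√22623/7541 = 41549/12560 - 14798*√22623/7541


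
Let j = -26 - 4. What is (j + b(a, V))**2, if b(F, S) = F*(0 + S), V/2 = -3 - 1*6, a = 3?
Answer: 7056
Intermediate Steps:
j = -30
V = -18 (V = 2*(-3 - 1*6) = 2*(-3 - 6) = 2*(-9) = -18)
b(F, S) = F*S
(j + b(a, V))**2 = (-30 + 3*(-18))**2 = (-30 - 54)**2 = (-84)**2 = 7056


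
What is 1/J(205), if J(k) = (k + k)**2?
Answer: 1/168100 ≈ 5.9488e-6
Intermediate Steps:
J(k) = 4*k**2 (J(k) = (2*k)**2 = 4*k**2)
1/J(205) = 1/(4*205**2) = 1/(4*42025) = 1/168100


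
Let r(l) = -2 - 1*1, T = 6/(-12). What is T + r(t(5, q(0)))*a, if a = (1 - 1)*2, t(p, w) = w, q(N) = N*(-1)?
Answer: -½ ≈ -0.50000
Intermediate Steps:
q(N) = -N
T = -½ (T = 6*(-1/12) = -½ ≈ -0.50000)
r(l) = -3 (r(l) = -2 - 1 = -3)
a = 0 (a = 0*2 = 0)
T + r(t(5, q(0)))*a = -½ - 3*0 = -½ + 0 = -½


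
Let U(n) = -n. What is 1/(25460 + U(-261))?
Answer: 1/25721 ≈ 3.8879e-5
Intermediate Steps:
1/(25460 + U(-261)) = 1/(25460 - 1*(-261)) = 1/(25460 + 261) = 1/25721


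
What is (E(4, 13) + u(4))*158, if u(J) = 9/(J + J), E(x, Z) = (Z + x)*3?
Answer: 32943/4 ≈ 8235.8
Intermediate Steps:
E(x, Z) = 3*Z + 3*x
u(J) = 9/(2*J) (u(J) = 9/((2*J)) = 9*(1/(2*J)) = 9/(2*J))
(E(4, 13) + u(4))*158 = ((3*13 + 3*4) + (9/2)/4)*158 = ((39 + 12) + (9/2)*(¼))*158 = (51 + 9/8)*158 = (417/8)*158 = 32943/4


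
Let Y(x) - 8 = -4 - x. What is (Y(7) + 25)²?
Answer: 484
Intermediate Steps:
Y(x) = 4 - x (Y(x) = 8 + (-4 - x) = 4 - x)
(Y(7) + 25)² = ((4 - 1*7) + 25)² = ((4 - 7) + 25)² = (-3 + 25)² = 22² = 484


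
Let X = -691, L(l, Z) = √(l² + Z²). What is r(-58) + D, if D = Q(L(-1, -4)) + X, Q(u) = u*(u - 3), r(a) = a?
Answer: -732 - 3*√17 ≈ -744.37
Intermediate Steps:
L(l, Z) = √(Z² + l²)
Q(u) = u*(-3 + u)
D = -691 + √17*(-3 + √17) (D = √((-4)² + (-1)²)*(-3 + √((-4)² + (-1)²)) - 691 = √(16 + 1)*(-3 + √(16 + 1)) - 691 = √17*(-3 + √17) - 691 = -691 + √17*(-3 + √17) ≈ -686.37)
r(-58) + D = -58 + (-674 - 3*√17) = -732 - 3*√17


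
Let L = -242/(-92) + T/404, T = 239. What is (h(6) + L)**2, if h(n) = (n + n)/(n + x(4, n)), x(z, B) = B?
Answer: 1539071361/86341264 ≈ 17.825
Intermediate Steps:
h(n) = 1 (h(n) = (n + n)/(n + n) = (2*n)/((2*n)) = (2*n)*(1/(2*n)) = 1)
L = 29939/9292 (L = -242/(-92) + 239/404 = -242*(-1/92) + 239*(1/404) = 121/46 + 239/404 = 29939/9292 ≈ 3.2220)
(h(6) + L)**2 = (1 + 29939/9292)**2 = (39231/9292)**2 = 1539071361/86341264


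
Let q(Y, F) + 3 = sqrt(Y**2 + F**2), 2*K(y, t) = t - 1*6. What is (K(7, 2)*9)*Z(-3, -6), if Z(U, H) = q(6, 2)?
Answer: 54 - 36*sqrt(10) ≈ -59.842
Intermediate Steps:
K(y, t) = -3 + t/2 (K(y, t) = (t - 1*6)/2 = (t - 6)/2 = (-6 + t)/2 = -3 + t/2)
q(Y, F) = -3 + sqrt(F**2 + Y**2) (q(Y, F) = -3 + sqrt(Y**2 + F**2) = -3 + sqrt(F**2 + Y**2))
Z(U, H) = -3 + 2*sqrt(10) (Z(U, H) = -3 + sqrt(2**2 + 6**2) = -3 + sqrt(4 + 36) = -3 + sqrt(40) = -3 + 2*sqrt(10))
(K(7, 2)*9)*Z(-3, -6) = ((-3 + (1/2)*2)*9)*(-3 + 2*sqrt(10)) = ((-3 + 1)*9)*(-3 + 2*sqrt(10)) = (-2*9)*(-3 + 2*sqrt(10)) = -18*(-3 + 2*sqrt(10)) = 54 - 36*sqrt(10)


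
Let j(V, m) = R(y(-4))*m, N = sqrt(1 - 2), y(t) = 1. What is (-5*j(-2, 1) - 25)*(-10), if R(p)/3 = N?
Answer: 250 + 150*I ≈ 250.0 + 150.0*I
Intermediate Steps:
N = I (N = sqrt(-1) = I ≈ 1.0*I)
R(p) = 3*I
j(V, m) = 3*I*m (j(V, m) = (3*I)*m = 3*I*m)
(-5*j(-2, 1) - 25)*(-10) = (-15*I - 25)*(-10) = (-25 - 15*I)*(-10) = 250 + 150*I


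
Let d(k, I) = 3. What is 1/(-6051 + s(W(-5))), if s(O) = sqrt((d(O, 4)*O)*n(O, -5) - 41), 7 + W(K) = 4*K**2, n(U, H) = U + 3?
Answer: -6051/36587858 - sqrt(26743)/36587858 ≈ -0.00016985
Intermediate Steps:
n(U, H) = 3 + U
W(K) = -7 + 4*K**2
s(O) = sqrt(-41 + 3*O*(3 + O)) (s(O) = sqrt((3*O)*(3 + O) - 41) = sqrt(3*O*(3 + O) - 41) = sqrt(-41 + 3*O*(3 + O)))
1/(-6051 + s(W(-5))) = 1/(-6051 + sqrt(-41 + 3*(-7 + 4*(-5)**2)*(3 + (-7 + 4*(-5)**2)))) = 1/(-6051 + sqrt(-41 + 3*(-7 + 4*25)*(3 + (-7 + 4*25)))) = 1/(-6051 + sqrt(-41 + 3*(-7 + 100)*(3 + (-7 + 100)))) = 1/(-6051 + sqrt(-41 + 3*93*(3 + 93))) = 1/(-6051 + sqrt(-41 + 3*93*96)) = 1/(-6051 + sqrt(-41 + 26784)) = 1/(-6051 + sqrt(26743))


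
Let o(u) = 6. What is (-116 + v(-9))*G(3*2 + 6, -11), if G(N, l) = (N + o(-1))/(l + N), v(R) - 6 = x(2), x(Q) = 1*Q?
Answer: -1944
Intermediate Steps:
x(Q) = Q
v(R) = 8 (v(R) = 6 + 2 = 8)
G(N, l) = (6 + N)/(N + l) (G(N, l) = (N + 6)/(l + N) = (6 + N)/(N + l))
(-116 + v(-9))*G(3*2 + 6, -11) = (-116 + 8)*((6 + (3*2 + 6))/((3*2 + 6) - 11)) = -108*(6 + (6 + 6))/((6 + 6) - 11) = -108*(6 + 12)/(12 - 11) = -108*18/1 = -108*18 = -1944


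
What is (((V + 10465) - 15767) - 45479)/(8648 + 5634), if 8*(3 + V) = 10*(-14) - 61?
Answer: -406473/114256 ≈ -3.5576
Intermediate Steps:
V = -225/8 (V = -3 + (10*(-14) - 61)/8 = -3 + (-140 - 61)/8 = -3 + (⅛)*(-201) = -3 - 201/8 = -225/8 ≈ -28.125)
(((V + 10465) - 15767) - 45479)/(8648 + 5634) = (((-225/8 + 10465) - 15767) - 45479)/(8648 + 5634) = ((83495/8 - 15767) - 45479)/14282 = (-42641/8 - 45479)*(1/14282) = -406473/8*1/14282 = -406473/114256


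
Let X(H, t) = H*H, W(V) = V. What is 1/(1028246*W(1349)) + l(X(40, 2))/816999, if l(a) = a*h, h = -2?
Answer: -4438731515801/1133262461614146 ≈ -0.0039168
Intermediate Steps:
X(H, t) = H²
l(a) = -2*a (l(a) = a*(-2) = -2*a)
1/(1028246*W(1349)) + l(X(40, 2))/816999 = 1/(1028246*1349) - 2*40²/816999 = (1/1028246)*(1/1349) - 2*1600*(1/816999) = 1/1387103854 - 3200*1/816999 = 1/1387103854 - 3200/816999 = -4438731515801/1133262461614146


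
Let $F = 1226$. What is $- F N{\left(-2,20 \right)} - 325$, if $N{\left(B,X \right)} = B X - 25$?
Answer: $79365$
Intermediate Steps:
$N{\left(B,X \right)} = -25 + B X$
$- F N{\left(-2,20 \right)} - 325 = \left(-1\right) 1226 \left(-25 - 40\right) - 325 = - 1226 \left(-25 - 40\right) - 325 = \left(-1226\right) \left(-65\right) - 325 = 79690 - 325 = 79365$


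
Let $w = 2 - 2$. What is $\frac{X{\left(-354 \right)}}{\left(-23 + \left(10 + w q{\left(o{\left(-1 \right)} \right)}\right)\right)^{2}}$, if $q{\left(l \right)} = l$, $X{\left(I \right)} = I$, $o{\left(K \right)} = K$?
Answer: $- \frac{354}{169} \approx -2.0947$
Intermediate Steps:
$w = 0$ ($w = 2 - 2 = 0$)
$\frac{X{\left(-354 \right)}}{\left(-23 + \left(10 + w q{\left(o{\left(-1 \right)} \right)}\right)\right)^{2}} = - \frac{354}{\left(-23 + \left(10 + 0 \left(-1\right)\right)\right)^{2}} = - \frac{354}{\left(-23 + \left(10 + 0\right)\right)^{2}} = - \frac{354}{\left(-23 + 10\right)^{2}} = - \frac{354}{\left(-13\right)^{2}} = - \frac{354}{169}$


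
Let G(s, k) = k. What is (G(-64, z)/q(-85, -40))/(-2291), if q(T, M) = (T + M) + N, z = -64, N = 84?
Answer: -64/93931 ≈ -0.00068135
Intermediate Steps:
q(T, M) = 84 + M + T (q(T, M) = (T + M) + 84 = (M + T) + 84 = 84 + M + T)
(G(-64, z)/q(-85, -40))/(-2291) = -64/(84 - 40 - 85)/(-2291) = -64/(-41)*(-1/2291) = -64*(-1/41)*(-1/2291) = (64/41)*(-1/2291) = -64/93931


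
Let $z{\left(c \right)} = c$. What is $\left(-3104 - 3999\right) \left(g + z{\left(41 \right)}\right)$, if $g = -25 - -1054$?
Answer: $-7600210$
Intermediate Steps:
$g = 1029$ ($g = -25 + 1054 = 1029$)
$\left(-3104 - 3999\right) \left(g + z{\left(41 \right)}\right) = \left(-3104 - 3999\right) \left(1029 + 41\right) = \left(-7103\right) 1070 = -7600210$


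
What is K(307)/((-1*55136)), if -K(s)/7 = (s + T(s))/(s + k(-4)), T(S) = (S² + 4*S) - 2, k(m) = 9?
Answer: 335237/8711488 ≈ 0.038482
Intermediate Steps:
T(S) = -2 + S² + 4*S
K(s) = -7*(-2 + s² + 5*s)/(9 + s) (K(s) = -7*(s + (-2 + s² + 4*s))/(s + 9) = -7*(-2 + s² + 5*s)/(9 + s))
K(307)/((-1*55136)) = (7*(2 - 1*307² - 5*307)/(9 + 307))/((-1*55136)) = (7*(2 - 1*94249 - 1535)/316)/(-55136) = (7*(1/316)*(2 - 94249 - 1535))*(-1/55136) = (7*(1/316)*(-95782))*(-1/55136) = -335237/158*(-1/55136) = 335237/8711488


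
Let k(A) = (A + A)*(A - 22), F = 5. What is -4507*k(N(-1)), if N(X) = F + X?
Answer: 649008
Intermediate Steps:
N(X) = 5 + X
k(A) = 2*A*(-22 + A) (k(A) = (2*A)*(-22 + A) = 2*A*(-22 + A))
-4507*k(N(-1)) = -9014*(5 - 1)*(-22 + (5 - 1)) = -9014*4*(-22 + 4) = -9014*4*(-18) = -4507*(-144) = 649008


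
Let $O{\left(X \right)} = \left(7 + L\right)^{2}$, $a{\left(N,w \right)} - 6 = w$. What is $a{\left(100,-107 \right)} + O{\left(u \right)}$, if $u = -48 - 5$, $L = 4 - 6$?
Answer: $-76$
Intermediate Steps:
$a{\left(N,w \right)} = 6 + w$
$L = -2$ ($L = 4 - 6 = -2$)
$u = -53$
$O{\left(X \right)} = 25$ ($O{\left(X \right)} = \left(7 - 2\right)^{2} = 5^{2} = 25$)
$a{\left(100,-107 \right)} + O{\left(u \right)} = \left(6 - 107\right) + 25 = -101 + 25 = -76$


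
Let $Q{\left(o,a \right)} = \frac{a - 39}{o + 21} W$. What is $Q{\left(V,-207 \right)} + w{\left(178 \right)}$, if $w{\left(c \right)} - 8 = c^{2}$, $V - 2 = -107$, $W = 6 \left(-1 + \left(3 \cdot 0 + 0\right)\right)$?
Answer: $\frac{221721}{7} \approx 31674.0$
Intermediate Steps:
$W = -6$ ($W = 6 \left(-1 + \left(0 + 0\right)\right) = 6 \left(-1 + 0\right) = 6 \left(-1\right) = -6$)
$V = -105$ ($V = 2 - 107 = -105$)
$Q{\left(o,a \right)} = - \frac{6 \left(-39 + a\right)}{21 + o}$ ($Q{\left(o,a \right)} = \frac{a - 39}{o + 21} \left(-6\right) = \frac{-39 + a}{21 + o} \left(-6\right) = - \frac{6 \left(-39 + a\right)}{21 + o}$)
$w{\left(c \right)} = 8 + c^{2}$
$Q{\left(V,-207 \right)} + w{\left(178 \right)} = \frac{6 \left(39 - -207\right)}{21 - 105} + \left(8 + 178^{2}\right) = \frac{6 \left(39 + 207\right)}{-84} + \left(8 + 31684\right) = 6 \left(- \frac{1}{84}\right) 246 + 31692 = - \frac{123}{7} + 31692 = \frac{221721}{7}$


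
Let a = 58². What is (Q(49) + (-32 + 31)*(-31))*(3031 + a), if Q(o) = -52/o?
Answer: 9381465/49 ≈ 1.9146e+5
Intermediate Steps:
a = 3364
(Q(49) + (-32 + 31)*(-31))*(3031 + a) = (-52/49 + (-32 + 31)*(-31))*(3031 + 3364) = (-52*1/49 - 1*(-31))*6395 = (-52/49 + 31)*6395 = (1467/49)*6395 = 9381465/49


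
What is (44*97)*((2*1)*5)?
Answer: 42680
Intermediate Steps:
(44*97)*((2*1)*5) = 4268*(2*5) = 4268*10 = 42680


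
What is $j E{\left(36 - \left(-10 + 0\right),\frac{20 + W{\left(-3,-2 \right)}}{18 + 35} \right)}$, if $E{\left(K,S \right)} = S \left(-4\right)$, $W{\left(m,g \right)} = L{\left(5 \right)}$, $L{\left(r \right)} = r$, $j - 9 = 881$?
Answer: $- \frac{89000}{53} \approx -1679.2$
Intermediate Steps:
$j = 890$ ($j = 9 + 881 = 890$)
$W{\left(m,g \right)} = 5$
$E{\left(K,S \right)} = - 4 S$
$j E{\left(36 - \left(-10 + 0\right),\frac{20 + W{\left(-3,-2 \right)}}{18 + 35} \right)} = 890 \left(- 4 \frac{20 + 5}{18 + 35}\right) = 890 \left(- 4 \cdot \frac{25}{53}\right) = 890 \left(- 4 \cdot 25 \cdot \frac{1}{53}\right) = 890 \left(\left(-4\right) \frac{25}{53}\right) = 890 \left(- \frac{100}{53}\right) = - \frac{89000}{53}$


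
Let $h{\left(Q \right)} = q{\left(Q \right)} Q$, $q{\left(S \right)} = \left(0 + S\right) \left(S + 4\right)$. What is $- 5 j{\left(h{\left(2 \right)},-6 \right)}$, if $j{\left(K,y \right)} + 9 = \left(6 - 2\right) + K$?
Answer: $-95$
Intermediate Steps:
$q{\left(S \right)} = S \left(4 + S\right)$
$h{\left(Q \right)} = Q^{2} \left(4 + Q\right)$ ($h{\left(Q \right)} = Q \left(4 + Q\right) Q = Q^{2} \left(4 + Q\right)$)
$j{\left(K,y \right)} = -5 + K$ ($j{\left(K,y \right)} = -9 + \left(\left(6 - 2\right) + K\right) = -9 + \left(4 + K\right) = -5 + K$)
$- 5 j{\left(h{\left(2 \right)},-6 \right)} = - 5 \left(-5 + 2^{2} \left(4 + 2\right)\right) = - 5 \left(-5 + 4 \cdot 6\right) = - 5 \left(-5 + 24\right) = \left(-5\right) 19 = -95$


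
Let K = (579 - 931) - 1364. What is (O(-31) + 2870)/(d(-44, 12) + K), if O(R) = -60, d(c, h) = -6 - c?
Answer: -1405/839 ≈ -1.6746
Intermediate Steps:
K = -1716 (K = -352 - 1364 = -1716)
(O(-31) + 2870)/(d(-44, 12) + K) = (-60 + 2870)/((-6 - 1*(-44)) - 1716) = 2810/((-6 + 44) - 1716) = 2810/(38 - 1716) = 2810/(-1678) = 2810*(-1/1678) = -1405/839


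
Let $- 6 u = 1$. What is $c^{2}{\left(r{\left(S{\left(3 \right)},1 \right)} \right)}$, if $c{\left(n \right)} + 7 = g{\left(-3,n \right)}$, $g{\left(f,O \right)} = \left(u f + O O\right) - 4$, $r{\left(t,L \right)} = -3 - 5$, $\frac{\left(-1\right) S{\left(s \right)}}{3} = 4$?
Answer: $\frac{11449}{4} \approx 2862.3$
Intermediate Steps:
$u = - \frac{1}{6}$ ($u = \left(- \frac{1}{6}\right) 1 = - \frac{1}{6} \approx -0.16667$)
$S{\left(s \right)} = -12$ ($S{\left(s \right)} = \left(-3\right) 4 = -12$)
$r{\left(t,L \right)} = -8$ ($r{\left(t,L \right)} = -3 - 5 = -8$)
$g{\left(f,O \right)} = -4 + O^{2} - \frac{f}{6}$ ($g{\left(f,O \right)} = \left(- \frac{f}{6} + O O\right) - 4 = \left(- \frac{f}{6} + O^{2}\right) - 4 = \left(O^{2} - \frac{f}{6}\right) - 4 = -4 + O^{2} - \frac{f}{6}$)
$c{\left(n \right)} = - \frac{21}{2} + n^{2}$ ($c{\left(n \right)} = -7 - \left(\frac{7}{2} - n^{2}\right) = -7 + \left(-4 + n^{2} + \frac{1}{2}\right) = -7 + \left(- \frac{7}{2} + n^{2}\right) = - \frac{21}{2} + n^{2}$)
$c^{2}{\left(r{\left(S{\left(3 \right)},1 \right)} \right)} = \left(- \frac{21}{2} + \left(-8\right)^{2}\right)^{2} = \left(- \frac{21}{2} + 64\right)^{2} = \left(\frac{107}{2}\right)^{2} = \frac{11449}{4}$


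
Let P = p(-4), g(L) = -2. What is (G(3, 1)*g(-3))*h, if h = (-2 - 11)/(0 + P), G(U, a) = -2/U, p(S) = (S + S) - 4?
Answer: 13/9 ≈ 1.4444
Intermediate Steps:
p(S) = -4 + 2*S (p(S) = 2*S - 4 = -4 + 2*S)
P = -12 (P = -4 + 2*(-4) = -4 - 8 = -12)
h = 13/12 (h = (-2 - 11)/(0 - 12) = -13/(-12) = -13*(-1/12) = 13/12 ≈ 1.0833)
(G(3, 1)*g(-3))*h = (-2/3*(-2))*(13/12) = (-2*⅓*(-2))*(13/12) = -⅔*(-2)*(13/12) = (4/3)*(13/12) = 13/9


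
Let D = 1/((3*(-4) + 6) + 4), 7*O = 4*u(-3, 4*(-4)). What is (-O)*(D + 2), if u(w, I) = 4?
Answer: -24/7 ≈ -3.4286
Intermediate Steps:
O = 16/7 (O = (4*4)/7 = (⅐)*16 = 16/7 ≈ 2.2857)
D = -½ (D = 1/((-12 + 6) + 4) = 1/(-6 + 4) = 1/(-2) = -½ ≈ -0.50000)
(-O)*(D + 2) = (-1*16/7)*(-½ + 2) = -16/7*3/2 = -24/7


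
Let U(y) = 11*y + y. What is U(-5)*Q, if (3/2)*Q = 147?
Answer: -5880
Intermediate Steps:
Q = 98 (Q = (⅔)*147 = 98)
U(y) = 12*y
U(-5)*Q = (12*(-5))*98 = -60*98 = -5880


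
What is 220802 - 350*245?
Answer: 135052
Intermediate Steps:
220802 - 350*245 = 220802 - 1*85750 = 220802 - 85750 = 135052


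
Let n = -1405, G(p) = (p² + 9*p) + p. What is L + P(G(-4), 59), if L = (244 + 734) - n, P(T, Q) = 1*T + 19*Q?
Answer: 3480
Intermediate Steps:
G(p) = p² + 10*p
P(T, Q) = T + 19*Q
L = 2383 (L = (244 + 734) - 1*(-1405) = 978 + 1405 = 2383)
L + P(G(-4), 59) = 2383 + (-4*(10 - 4) + 19*59) = 2383 + (-4*6 + 1121) = 2383 + (-24 + 1121) = 2383 + 1097 = 3480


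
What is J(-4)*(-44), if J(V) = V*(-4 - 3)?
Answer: -1232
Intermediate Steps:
J(V) = -7*V (J(V) = V*(-7) = -7*V)
J(-4)*(-44) = -7*(-4)*(-44) = 28*(-44) = -1232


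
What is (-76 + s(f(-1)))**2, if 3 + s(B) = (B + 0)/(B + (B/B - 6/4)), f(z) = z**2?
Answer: 5929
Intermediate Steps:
s(B) = -3 + B/(-1/2 + B) (s(B) = -3 + (B + 0)/(B + (B/B - 6/4)) = -3 + B/(B + (1 - 6*1/4)) = -3 + B/(B + (1 - 3/2)) = -3 + B/(B - 1/2) = -3 + B/(-1/2 + B))
(-76 + s(f(-1)))**2 = (-76 + (3 - 4*(-1)**2)/(-1 + 2*(-1)**2))**2 = (-76 + (3 - 4*1)/(-1 + 2*1))**2 = (-76 + (3 - 4)/(-1 + 2))**2 = (-76 - 1/1)**2 = (-76 + 1*(-1))**2 = (-76 - 1)**2 = (-77)**2 = 5929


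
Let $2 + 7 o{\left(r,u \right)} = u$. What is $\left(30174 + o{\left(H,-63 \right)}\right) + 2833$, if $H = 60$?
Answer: $\frac{230984}{7} \approx 32998.0$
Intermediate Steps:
$o{\left(r,u \right)} = - \frac{2}{7} + \frac{u}{7}$
$\left(30174 + o{\left(H,-63 \right)}\right) + 2833 = \left(30174 + \left(- \frac{2}{7} + \frac{1}{7} \left(-63\right)\right)\right) + 2833 = \left(30174 - \frac{65}{7}\right) + 2833 = \frac{211153}{7} + 2833 = \frac{230984}{7}$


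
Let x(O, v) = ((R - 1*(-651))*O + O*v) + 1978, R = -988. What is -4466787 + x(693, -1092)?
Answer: -5455106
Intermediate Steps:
x(O, v) = 1978 - 337*O + O*v (x(O, v) = ((-988 - 1*(-651))*O + O*v) + 1978 = ((-988 + 651)*O + O*v) + 1978 = (-337*O + O*v) + 1978 = 1978 - 337*O + O*v)
-4466787 + x(693, -1092) = -4466787 + (1978 - 337*693 + 693*(-1092)) = -4466787 + (1978 - 233541 - 756756) = -4466787 - 988319 = -5455106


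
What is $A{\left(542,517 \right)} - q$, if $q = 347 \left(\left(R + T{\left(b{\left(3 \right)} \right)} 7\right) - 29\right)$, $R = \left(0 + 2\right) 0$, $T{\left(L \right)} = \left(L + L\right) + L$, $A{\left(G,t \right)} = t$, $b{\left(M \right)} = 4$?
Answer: $-18568$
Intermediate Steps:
$T{\left(L \right)} = 3 L$ ($T{\left(L \right)} = 2 L + L = 3 L$)
$R = 0$ ($R = 2 \cdot 0 = 0$)
$q = 19085$ ($q = 347 \left(\left(0 + 3 \cdot 4 \cdot 7\right) - 29\right) = 347 \left(\left(0 + 12 \cdot 7\right) - 29\right) = 347 \left(\left(0 + 84\right) - 29\right) = 347 \left(84 - 29\right) = 347 \cdot 55 = 19085$)
$A{\left(542,517 \right)} - q = 517 - 19085 = -18568$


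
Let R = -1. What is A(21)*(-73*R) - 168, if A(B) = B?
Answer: 1365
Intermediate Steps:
A(21)*(-73*R) - 168 = 21*(-73*(-1)) - 168 = 21*73 - 168 = 1533 - 168 = 1365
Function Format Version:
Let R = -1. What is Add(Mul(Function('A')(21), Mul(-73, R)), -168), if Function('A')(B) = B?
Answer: 1365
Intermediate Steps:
Add(Mul(Function('A')(21), Mul(-73, R)), -168) = Add(Mul(21, Mul(-73, -1)), -168) = Add(Mul(21, 73), -168) = Add(1533, -168) = 1365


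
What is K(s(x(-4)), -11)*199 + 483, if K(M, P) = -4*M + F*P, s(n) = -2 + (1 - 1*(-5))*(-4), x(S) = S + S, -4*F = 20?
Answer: 32124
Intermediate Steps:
F = -5 (F = -1/4*20 = -5)
x(S) = 2*S
s(n) = -26 (s(n) = -2 + (1 + 5)*(-4) = -2 + 6*(-4) = -2 - 24 = -26)
K(M, P) = -5*P - 4*M (K(M, P) = -4*M - 5*P = -5*P - 4*M)
K(s(x(-4)), -11)*199 + 483 = (-5*(-11) - 4*(-26))*199 + 483 = (55 + 104)*199 + 483 = 159*199 + 483 = 31641 + 483 = 32124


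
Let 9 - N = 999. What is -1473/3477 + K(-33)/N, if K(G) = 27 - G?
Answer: -18521/38247 ≈ -0.48425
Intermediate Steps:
N = -990 (N = 9 - 1*999 = 9 - 999 = -990)
-1473/3477 + K(-33)/N = -1473/3477 + (27 - 1*(-33))/(-990) = -1473*1/3477 + (27 + 33)*(-1/990) = -491/1159 + 60*(-1/990) = -491/1159 - 2/33 = -18521/38247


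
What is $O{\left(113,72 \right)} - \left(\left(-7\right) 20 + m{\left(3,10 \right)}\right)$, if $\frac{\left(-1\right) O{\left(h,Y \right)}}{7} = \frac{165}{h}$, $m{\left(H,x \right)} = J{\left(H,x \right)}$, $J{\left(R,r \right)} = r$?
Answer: $\frac{13535}{113} \approx 119.78$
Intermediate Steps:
$m{\left(H,x \right)} = x$
$O{\left(h,Y \right)} = - \frac{1155}{h}$ ($O{\left(h,Y \right)} = - 7 \frac{165}{h} = - \frac{1155}{h}$)
$O{\left(113,72 \right)} - \left(\left(-7\right) 20 + m{\left(3,10 \right)}\right) = - \frac{1155}{113} - \left(\left(-7\right) 20 + 10\right) = \left(-1155\right) \frac{1}{113} - \left(-140 + 10\right) = - \frac{1155}{113} - -130 = - \frac{1155}{113} + 130 = \frac{13535}{113}$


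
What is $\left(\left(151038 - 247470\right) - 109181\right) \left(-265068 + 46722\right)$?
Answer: $44894776098$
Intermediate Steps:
$\left(\left(151038 - 247470\right) - 109181\right) \left(-265068 + 46722\right) = \left(\left(151038 - 247470\right) - 109181\right) \left(-218346\right) = \left(-96432 - 109181\right) \left(-218346\right) = \left(-205613\right) \left(-218346\right) = 44894776098$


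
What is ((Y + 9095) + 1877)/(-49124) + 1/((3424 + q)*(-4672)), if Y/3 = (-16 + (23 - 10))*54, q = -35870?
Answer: -397387174727/1861648691072 ≈ -0.21346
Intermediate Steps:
Y = -486 (Y = 3*((-16 + (23 - 10))*54) = 3*((-16 + 13)*54) = 3*(-3*54) = 3*(-162) = -486)
((Y + 9095) + 1877)/(-49124) + 1/((3424 + q)*(-4672)) = ((-486 + 9095) + 1877)/(-49124) + 1/((3424 - 35870)*(-4672)) = (8609 + 1877)*(-1/49124) - 1/4672/(-32446) = 10486*(-1/49124) - 1/32446*(-1/4672) = -5243/24562 + 1/151587712 = -397387174727/1861648691072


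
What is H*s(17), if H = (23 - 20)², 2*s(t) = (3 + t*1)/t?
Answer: 90/17 ≈ 5.2941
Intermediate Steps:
s(t) = (3 + t)/(2*t) (s(t) = ((3 + t*1)/t)/2 = ((3 + t)/t)/2 = (3 + t)/(2*t))
H = 9 (H = 3² = 9)
H*s(17) = 9*((½)*(3 + 17)/17) = 9*((½)*(1/17)*20) = 9*(10/17) = 90/17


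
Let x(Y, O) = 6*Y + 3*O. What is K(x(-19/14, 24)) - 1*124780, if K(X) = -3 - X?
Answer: -873928/7 ≈ -1.2485e+5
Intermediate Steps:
x(Y, O) = 3*O + 6*Y
K(x(-19/14, 24)) - 1*124780 = (-3 - (3*24 + 6*(-19/14))) - 1*124780 = (-3 - (72 + 6*(-19*1/14))) - 124780 = (-3 - (72 + 6*(-19/14))) - 124780 = (-3 - (72 - 57/7)) - 124780 = (-3 - 1*447/7) - 124780 = (-3 - 447/7) - 124780 = -468/7 - 124780 = -873928/7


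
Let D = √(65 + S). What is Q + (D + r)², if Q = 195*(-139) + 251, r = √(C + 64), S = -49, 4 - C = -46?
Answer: -26724 + 8*√114 ≈ -26639.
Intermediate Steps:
C = 50 (C = 4 - 1*(-46) = 4 + 46 = 50)
D = 4 (D = √(65 - 49) = √16 = 4)
r = √114 (r = √(50 + 64) = √114 ≈ 10.677)
Q = -26854 (Q = -27105 + 251 = -26854)
Q + (D + r)² = -26854 + (4 + √114)²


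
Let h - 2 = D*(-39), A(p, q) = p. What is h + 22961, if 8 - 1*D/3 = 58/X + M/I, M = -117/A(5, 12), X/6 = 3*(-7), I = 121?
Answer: 92960437/4235 ≈ 21951.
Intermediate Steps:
X = -126 (X = 6*(3*(-7)) = 6*(-21) = -126)
M = -117/5 ≈ -23.400
D = 329836/12705 (D = 24 - 3*(58/(-126) - 117/5/121) = 24 - 3*(58*(-1/126) - 117/5*1/121) = 24 - 3*(-29/63 - 117/605) = 24 - 3*(-24916/38115) = 24 + 24916/12705 = 329836/12705 ≈ 25.961)
h = -4279398/4235 (h = 2 + (329836/12705)*(-39) = 2 - 4287868/4235 = -4279398/4235 ≈ -1010.5)
h + 22961 = -4279398/4235 + 22961 = 92960437/4235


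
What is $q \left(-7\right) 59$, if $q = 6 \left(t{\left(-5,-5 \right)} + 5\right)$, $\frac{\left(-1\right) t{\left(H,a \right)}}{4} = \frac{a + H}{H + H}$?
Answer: $-2478$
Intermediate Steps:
$t{\left(H,a \right)} = - \frac{2 \left(H + a\right)}{H}$ ($t{\left(H,a \right)} = - 4 \frac{a + H}{H + H} = - 4 \frac{H + a}{2 H} = - \frac{2 \left(H + a\right)}{H}$)
$q = 6$ ($q = 6 \left(\left(-2 - - \frac{10}{-5}\right) + 5\right) = 6 \left(\left(-2 - \left(-10\right) \left(- \frac{1}{5}\right)\right) + 5\right) = 6 \left(\left(-2 - 2\right) + 5\right) = 6 \left(-4 + 5\right) = 6 \cdot 1 = 6$)
$q \left(-7\right) 59 = 6 \left(-7\right) 59 = \left(-42\right) 59 = -2478$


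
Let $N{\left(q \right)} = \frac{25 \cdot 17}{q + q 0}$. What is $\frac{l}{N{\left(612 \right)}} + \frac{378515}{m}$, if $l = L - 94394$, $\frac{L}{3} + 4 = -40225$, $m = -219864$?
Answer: $- \frac{1702397946299}{5496600} \approx -3.0972 \cdot 10^{5}$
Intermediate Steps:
$L = -120687$ ($L = -12 + 3 \left(-40225\right) = -12 - 120675 = -120687$)
$N{\left(q \right)} = \frac{425}{q}$ ($N{\left(q \right)} = \frac{425}{q + 0} = \frac{425}{q}$)
$l = -215081$ ($l = -120687 - 94394 = -215081$)
$\frac{l}{N{\left(612 \right)}} + \frac{378515}{m} = - \frac{215081}{425 \cdot \frac{1}{612}} + \frac{378515}{-219864} = - \frac{215081}{425 \cdot \frac{1}{612}} + 378515 \left(- \frac{1}{219864}\right) = - \frac{215081}{\frac{25}{36}} - \frac{378515}{219864} = \left(-215081\right) \frac{36}{25} - \frac{378515}{219864} = - \frac{7742916}{25} - \frac{378515}{219864} = - \frac{1702397946299}{5496600}$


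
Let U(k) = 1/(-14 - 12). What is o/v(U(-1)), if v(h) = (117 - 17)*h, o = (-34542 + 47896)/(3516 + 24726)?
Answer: -86801/706050 ≈ -0.12294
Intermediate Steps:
o = 6677/14121 (o = 13354/28242 = 13354*(1/28242) = 6677/14121 ≈ 0.47284)
U(k) = -1/26 (U(k) = 1/(-26) = -1/26)
v(h) = 100*h
o/v(U(-1)) = 6677/(14121*((100*(-1/26)))) = 6677/(14121*(-50/13)) = (6677/14121)*(-13/50) = -86801/706050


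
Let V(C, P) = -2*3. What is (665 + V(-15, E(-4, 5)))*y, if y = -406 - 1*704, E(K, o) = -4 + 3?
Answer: -731490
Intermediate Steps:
E(K, o) = -1
V(C, P) = -6
y = -1110 (y = -406 - 704 = -1110)
(665 + V(-15, E(-4, 5)))*y = (665 - 6)*(-1110) = 659*(-1110) = -731490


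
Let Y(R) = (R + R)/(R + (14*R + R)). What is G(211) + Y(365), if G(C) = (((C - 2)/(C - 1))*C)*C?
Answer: 37219661/840 ≈ 44309.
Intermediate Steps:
Y(R) = 1/8 (Y(R) = (2*R)/(R + 15*R) = (2*R)/((16*R)) = (2*R)*(1/(16*R)) = 1/8)
G(C) = C**2*(-2 + C)/(-1 + C) (G(C) = (((-2 + C)/(-1 + C))*C)*C = (C*(-2 + C)/(-1 + C))*C = C**2*(-2 + C)/(-1 + C))
G(211) + Y(365) = 211**2*(-2 + 211)/(-1 + 211) + 1/8 = 44521*209/210 + 1/8 = 44521*(1/210)*209 + 1/8 = 9304889/210 + 1/8 = 37219661/840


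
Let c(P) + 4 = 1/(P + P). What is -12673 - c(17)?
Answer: -430747/34 ≈ -12669.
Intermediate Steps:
c(P) = -4 + 1/(2*P) (c(P) = -4 + 1/(P + P) = -4 + 1/(2*P))
-12673 - c(17) = -12673 - (-4 + (½)/17) = -12673 - (-4 + (½)*(1/17)) = -12673 - (-4 + 1/34) = -12673 - 1*(-135/34) = -12673 + 135/34 = -430747/34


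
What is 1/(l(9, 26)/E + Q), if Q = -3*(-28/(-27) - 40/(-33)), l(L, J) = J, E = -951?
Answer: -31383/212614 ≈ -0.14761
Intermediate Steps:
Q = -668/99 (Q = -3*(-28*(-1/27) - 40*(-1/33)) = -3*(28/27 + 40/33) = -3*668/297 = -668/99 ≈ -6.7475)
1/(l(9, 26)/E + Q) = 1/(26/(-951) - 668/99) = 1/(26*(-1/951) - 668/99) = 1/(-26/951 - 668/99) = 1/(-212614/31383) = -31383/212614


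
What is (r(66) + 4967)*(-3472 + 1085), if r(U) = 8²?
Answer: -12008997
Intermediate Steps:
r(U) = 64
(r(66) + 4967)*(-3472 + 1085) = (64 + 4967)*(-3472 + 1085) = 5031*(-2387) = -12008997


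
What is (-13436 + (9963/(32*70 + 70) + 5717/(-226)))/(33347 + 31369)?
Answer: -292723033/1407734790 ≈ -0.20794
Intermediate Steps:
(-13436 + (9963/(32*70 + 70) + 5717/(-226)))/(33347 + 31369) = (-13436 + (9963/(2240 + 70) + 5717*(-1/226)))/64716 = (-13436 + (9963/2310 - 5717/226))*(1/64716) = (-13436 + (9963*(1/2310) - 5717/226))*(1/64716) = (-13436 + (3321/770 - 5717/226))*(1/64716) = (-13436 - 912886/43505)*(1/64716) = -585446066/43505*1/64716 = -292723033/1407734790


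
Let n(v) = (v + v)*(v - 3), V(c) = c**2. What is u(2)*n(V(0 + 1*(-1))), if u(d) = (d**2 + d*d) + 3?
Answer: -44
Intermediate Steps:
n(v) = 2*v*(-3 + v) (n(v) = (2*v)*(-3 + v) = 2*v*(-3 + v))
u(d) = 3 + 2*d**2 (u(d) = (d**2 + d**2) + 3 = 2*d**2 + 3 = 3 + 2*d**2)
u(2)*n(V(0 + 1*(-1))) = (3 + 2*2**2)*(2*(0 + 1*(-1))**2*(-3 + (0 + 1*(-1))**2)) = (3 + 2*4)*(2*(0 - 1)**2*(-3 + (0 - 1)**2)) = (3 + 8)*(2*(-1)**2*(-3 + (-1)**2)) = 11*(2*1*(-3 + 1)) = 11*(2*1*(-2)) = 11*(-4) = -44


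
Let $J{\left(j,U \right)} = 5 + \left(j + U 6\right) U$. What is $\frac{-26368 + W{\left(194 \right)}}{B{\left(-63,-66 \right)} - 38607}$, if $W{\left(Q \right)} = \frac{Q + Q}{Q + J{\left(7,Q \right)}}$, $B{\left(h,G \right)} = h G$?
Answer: $\frac{5995370876}{7832772477} \approx 0.76542$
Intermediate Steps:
$J{\left(j,U \right)} = 5 + U \left(j + 6 U\right)$ ($J{\left(j,U \right)} = 5 + \left(j + 6 U\right) U = 5 + U \left(j + 6 U\right)$)
$B{\left(h,G \right)} = G h$
$W{\left(Q \right)} = \frac{2 Q}{5 + 6 Q^{2} + 8 Q}$ ($W{\left(Q \right)} = \frac{Q + Q}{Q + \left(5 + 6 Q^{2} + Q 7\right)} = \frac{2 Q}{Q + \left(5 + 6 Q^{2} + 7 Q\right)} = \frac{2 Q}{5 + 6 Q^{2} + 8 Q}$)
$\frac{-26368 + W{\left(194 \right)}}{B{\left(-63,-66 \right)} - 38607} = \frac{-26368 + 2 \cdot 194 \frac{1}{5 + 6 \cdot 194^{2} + 8 \cdot 194}}{\left(-66\right) \left(-63\right) - 38607} = \frac{-26368 + 2 \cdot 194 \frac{1}{5 + 6 \cdot 37636 + 1552}}{4158 - 38607} = \frac{-26368 + 2 \cdot 194 \frac{1}{5 + 225816 + 1552}}{-34449} = \left(-26368 + 2 \cdot 194 \cdot \frac{1}{227373}\right) \left(- \frac{1}{34449}\right) = \left(-26368 + \frac{388}{227373}\right) \left(- \frac{1}{34449}\right) = \left(- \frac{5995370876}{227373}\right) \left(- \frac{1}{34449}\right) = \frac{5995370876}{7832772477}$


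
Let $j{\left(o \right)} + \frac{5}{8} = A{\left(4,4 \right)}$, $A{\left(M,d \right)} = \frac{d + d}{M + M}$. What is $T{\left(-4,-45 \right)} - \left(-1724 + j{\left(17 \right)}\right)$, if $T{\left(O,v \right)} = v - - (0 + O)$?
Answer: $\frac{13397}{8} \approx 1674.6$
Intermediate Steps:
$A{\left(M,d \right)} = \frac{d}{M}$ ($A{\left(M,d \right)} = \frac{2 d}{2 M} = 2 d \frac{1}{2 M} = \frac{d}{M}$)
$j{\left(o \right)} = \frac{3}{8}$ ($j{\left(o \right)} = - \frac{5}{8} + \frac{4}{4} = - \frac{5}{8} + 4 \cdot \frac{1}{4} = - \frac{5}{8} + 1 = \frac{3}{8}$)
$T{\left(O,v \right)} = O + v$ ($T{\left(O,v \right)} = v - - O = v + O = O + v$)
$T{\left(-4,-45 \right)} - \left(-1724 + j{\left(17 \right)}\right) = \left(-4 - 45\right) + \left(1724 - \frac{3}{8}\right) = -49 + \left(1724 - \frac{3}{8}\right) = -49 + \frac{13789}{8} = \frac{13397}{8}$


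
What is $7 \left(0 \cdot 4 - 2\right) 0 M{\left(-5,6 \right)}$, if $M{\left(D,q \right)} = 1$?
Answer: $0$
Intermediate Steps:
$7 \left(0 \cdot 4 - 2\right) 0 M{\left(-5,6 \right)} = 7 \left(0 \cdot 4 - 2\right) 0 \cdot 1 = 7 \left(0 - 2\right) 0 \cdot 1 = 7 \left(\left(-2\right) 0\right) 1 = 7 \cdot 0 \cdot 1 = 0 \cdot 1 = 0$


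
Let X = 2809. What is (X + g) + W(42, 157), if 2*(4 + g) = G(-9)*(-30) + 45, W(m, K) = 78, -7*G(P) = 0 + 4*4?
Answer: 41157/14 ≈ 2939.8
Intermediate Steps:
G(P) = -16/7 (G(P) = -(0 + 4*4)/7 = -(0 + 16)/7 = -1/7*16 = -16/7)
g = 739/14 (g = -4 + (-16/7*(-30) + 45)/2 = -4 + (480/7 + 45)/2 = -4 + (1/2)*(795/7) = -4 + 795/14 = 739/14 ≈ 52.786)
(X + g) + W(42, 157) = (2809 + 739/14) + 78 = 40065/14 + 78 = 41157/14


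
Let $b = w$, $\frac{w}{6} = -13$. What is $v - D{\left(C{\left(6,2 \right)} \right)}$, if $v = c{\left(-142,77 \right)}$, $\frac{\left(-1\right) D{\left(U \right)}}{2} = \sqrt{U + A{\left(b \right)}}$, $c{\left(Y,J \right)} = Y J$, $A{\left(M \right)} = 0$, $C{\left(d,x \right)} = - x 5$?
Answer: $-10934 + 2 i \sqrt{10} \approx -10934.0 + 6.3246 i$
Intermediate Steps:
$w = -78$ ($w = 6 \left(-13\right) = -78$)
$b = -78$
$C{\left(d,x \right)} = - 5 x$
$c{\left(Y,J \right)} = J Y$
$D{\left(U \right)} = - 2 \sqrt{U}$ ($D{\left(U \right)} = - 2 \sqrt{U + 0} = - 2 \sqrt{U}$)
$v = -10934$ ($v = 77 \left(-142\right) = -10934$)
$v - D{\left(C{\left(6,2 \right)} \right)} = -10934 - - 2 \sqrt{\left(-5\right) 2} = -10934 - - 2 \sqrt{-10} = -10934 - - 2 i \sqrt{10} = -10934 + 2 i \sqrt{10}$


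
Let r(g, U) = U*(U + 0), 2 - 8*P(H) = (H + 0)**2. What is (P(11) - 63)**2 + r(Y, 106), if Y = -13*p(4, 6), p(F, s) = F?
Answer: 1107233/64 ≈ 17301.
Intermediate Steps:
P(H) = 1/4 - H**2/8 (P(H) = 1/4 - (H + 0)**2/8 = 1/4 - H**2/8)
Y = -52 (Y = -13*4 = -52)
r(g, U) = U**2 (r(g, U) = U*U = U**2)
(P(11) - 63)**2 + r(Y, 106) = ((1/4 - 1/8*11**2) - 63)**2 + 106**2 = ((1/4 - 1/8*121) - 63)**2 + 11236 = ((1/4 - 121/8) - 63)**2 + 11236 = (-119/8 - 63)**2 + 11236 = (-623/8)**2 + 11236 = 388129/64 + 11236 = 1107233/64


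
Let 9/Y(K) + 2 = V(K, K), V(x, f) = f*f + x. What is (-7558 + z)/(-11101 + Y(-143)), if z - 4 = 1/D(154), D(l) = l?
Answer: 262443864/385675367 ≈ 0.68048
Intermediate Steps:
V(x, f) = x + f² (V(x, f) = f² + x = x + f²)
z = 617/154 (z = 4 + 1/154 = 617/154 ≈ 4.0065)
Y(K) = 9/(-2 + K + K²) (Y(K) = 9/(-2 + (K + K²)) = 9/(-2 + K + K²))
(-7558 + z)/(-11101 + Y(-143)) = (-7558 + 617/154)/(-11101 + 9/(-2 - 143 + (-143)²)) = -1163315/(154*(-11101 + 9/(-2 - 143 + 20449))) = -1163315/(154*(-11101 + 9/20304)) = -1163315/(154*(-11101 + 9*(1/20304))) = -1163315/(154*(-11101 + 1/2256)) = -1163315/(154*(-25043855/2256)) = -1163315/154*(-2256/25043855) = 262443864/385675367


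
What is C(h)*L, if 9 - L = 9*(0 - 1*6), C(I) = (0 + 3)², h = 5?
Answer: 567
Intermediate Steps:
C(I) = 9 (C(I) = 3² = 9)
L = 63 (L = 9 - 9*(0 - 1*6) = 9 - 9*(0 - 6) = 9 - 9*(-6) = 9 - 1*(-54) = 9 + 54 = 63)
C(h)*L = 9*63 = 567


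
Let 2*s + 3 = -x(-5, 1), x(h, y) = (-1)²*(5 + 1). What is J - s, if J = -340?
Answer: -671/2 ≈ -335.50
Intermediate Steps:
x(h, y) = 6 (x(h, y) = 1*6 = 6)
s = -9/2 (s = -3/2 + (-1*6)/2 = -3/2 + (½)*(-6) = -3/2 - 3 = -9/2 ≈ -4.5000)
J - s = -340 - 1*(-9/2) = -340 + 9/2 = -671/2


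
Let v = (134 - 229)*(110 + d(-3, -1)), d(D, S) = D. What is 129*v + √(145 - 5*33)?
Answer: -1311285 + 2*I*√5 ≈ -1.3113e+6 + 4.4721*I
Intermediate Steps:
v = -10165 (v = (134 - 229)*(110 - 3) = -95*107 = -10165)
129*v + √(145 - 5*33) = 129*(-10165) + √(145 - 5*33) = -1311285 + √(145 - 165) = -1311285 + √(-20) = -1311285 + 2*I*√5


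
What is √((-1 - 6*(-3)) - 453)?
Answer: 2*I*√109 ≈ 20.881*I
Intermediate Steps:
√((-1 - 6*(-3)) - 453) = √((-1 + 18) - 453) = √(17 - 453) = √(-436) = 2*I*√109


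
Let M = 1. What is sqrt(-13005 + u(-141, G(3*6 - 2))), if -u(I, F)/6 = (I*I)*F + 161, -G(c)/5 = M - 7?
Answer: I*sqrt(3592551) ≈ 1895.4*I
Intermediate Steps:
G(c) = 30 (G(c) = -5*(1 - 7) = -5*(-6) = 30)
u(I, F) = -966 - 6*F*I**2 (u(I, F) = -6*((I*I)*F + 161) = -6*(I**2*F + 161) = -6*(F*I**2 + 161) = -6*(161 + F*I**2) = -966 - 6*F*I**2)
sqrt(-13005 + u(-141, G(3*6 - 2))) = sqrt(-13005 + (-966 - 6*30*(-141)**2)) = sqrt(-13005 + (-966 - 6*30*19881)) = sqrt(-13005 + (-966 - 3578580)) = sqrt(-13005 - 3579546) = sqrt(-3592551) = I*sqrt(3592551)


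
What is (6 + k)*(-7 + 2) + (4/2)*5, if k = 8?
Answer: -60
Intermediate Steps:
(6 + k)*(-7 + 2) + (4/2)*5 = (6 + 8)*(-7 + 2) + (4/2)*5 = 14*(-5) + (4*(½))*5 = -70 + 2*5 = -70 + 10 = -60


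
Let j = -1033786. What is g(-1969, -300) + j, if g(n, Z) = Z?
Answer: -1034086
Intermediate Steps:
g(-1969, -300) + j = -300 - 1033786 = -1034086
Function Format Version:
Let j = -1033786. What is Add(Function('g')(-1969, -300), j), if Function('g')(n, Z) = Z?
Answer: -1034086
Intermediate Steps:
Add(Function('g')(-1969, -300), j) = Add(-300, -1033786) = -1034086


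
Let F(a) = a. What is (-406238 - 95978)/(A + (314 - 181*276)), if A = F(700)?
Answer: 251108/24471 ≈ 10.261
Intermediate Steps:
A = 700
(-406238 - 95978)/(A + (314 - 181*276)) = (-406238 - 95978)/(700 + (314 - 181*276)) = -502216/(700 + (314 - 49956)) = -502216/(700 - 49642) = -502216/(-48942) = -502216*(-1/48942) = 251108/24471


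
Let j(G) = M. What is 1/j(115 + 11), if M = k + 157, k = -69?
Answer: 1/88 ≈ 0.011364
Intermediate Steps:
M = 88 (M = -69 + 157 = 88)
j(G) = 88
1/j(115 + 11) = 1/88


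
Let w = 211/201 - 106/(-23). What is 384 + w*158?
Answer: 5908354/4623 ≈ 1278.0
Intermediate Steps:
w = 26159/4623 (w = 211*(1/201) - 106*(-1/23) = 211/201 + 106/23 = 26159/4623 ≈ 5.6584)
384 + w*158 = 384 + (26159/4623)*158 = 384 + 4133122/4623 = 5908354/4623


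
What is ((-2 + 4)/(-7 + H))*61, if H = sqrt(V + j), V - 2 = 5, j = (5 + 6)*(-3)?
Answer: -854/75 - 122*I*sqrt(26)/75 ≈ -11.387 - 8.2944*I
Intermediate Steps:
j = -33 (j = 11*(-3) = -33)
V = 7 (V = 2 + 5 = 7)
H = I*sqrt(26) (H = sqrt(7 - 33) = sqrt(-26) = I*sqrt(26) ≈ 5.099*I)
((-2 + 4)/(-7 + H))*61 = ((-2 + 4)/(-7 + I*sqrt(26)))*61 = (2/(-7 + I*sqrt(26)))*61 = 122/(-7 + I*sqrt(26))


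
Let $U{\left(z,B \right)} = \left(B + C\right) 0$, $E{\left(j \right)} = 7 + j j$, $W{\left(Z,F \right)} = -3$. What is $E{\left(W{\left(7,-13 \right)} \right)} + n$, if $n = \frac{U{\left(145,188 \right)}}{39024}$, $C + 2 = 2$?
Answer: $16$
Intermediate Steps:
$C = 0$ ($C = -2 + 2 = 0$)
$E{\left(j \right)} = 7 + j^{2}$
$U{\left(z,B \right)} = 0$ ($U{\left(z,B \right)} = \left(B + 0\right) 0 = B 0 = 0$)
$n = 0$ ($n = \frac{0}{39024} = 0 \cdot \frac{1}{39024} = 0$)
$E{\left(W{\left(7,-13 \right)} \right)} + n = \left(7 + \left(-3\right)^{2}\right) + 0 = \left(7 + 9\right) + 0 = 16 + 0 = 16$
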